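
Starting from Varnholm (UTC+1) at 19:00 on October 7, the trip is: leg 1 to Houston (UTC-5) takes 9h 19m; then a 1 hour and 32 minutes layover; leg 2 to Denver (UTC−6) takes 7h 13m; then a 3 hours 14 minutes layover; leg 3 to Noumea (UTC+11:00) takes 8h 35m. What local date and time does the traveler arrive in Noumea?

Convert departure to UTC: 19:00 − 1:00 = 18:00 UTC on Oct 7.
Add 9 hours and 19 minutes leg 1 → 03:19 UTC (Oct 8).
Add 1 hour and 32 minutes layover in Houston → 04:51 UTC.
Add 7 hours and 13 minutes leg 2 → 12:04 UTC.
Add 3 hours 14 minutes layover in Denver → 15:18 UTC.
Add 8 hours 35 minutes leg 3 → 23:53 UTC.
Noumea is UTC+11:00, so local arrival = 23:53 + 11:00 = 10:53 on Oct 9.

10:53 on Oct 9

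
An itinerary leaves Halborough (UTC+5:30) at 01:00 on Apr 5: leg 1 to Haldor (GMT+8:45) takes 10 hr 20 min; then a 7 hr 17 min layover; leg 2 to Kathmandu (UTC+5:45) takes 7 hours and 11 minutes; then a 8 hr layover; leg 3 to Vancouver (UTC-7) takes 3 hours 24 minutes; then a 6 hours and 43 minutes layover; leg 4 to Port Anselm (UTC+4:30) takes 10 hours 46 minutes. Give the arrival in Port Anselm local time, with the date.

05:41 on April 7

Convert departure to UTC: 01:00 − 5:30 = 19:30 UTC on Apr 4.
Add 10 hours and 20 minutes leg 1 → 05:50 UTC (Apr 5).
Add 7 hours and 17 minutes layover in Haldor → 13:07 UTC.
Add 7 hours and 11 minutes leg 2 → 20:18 UTC.
Add 8 hours layover in Kathmandu → 04:18 UTC (Apr 6).
Add 3 hours 24 minutes leg 3 → 07:42 UTC.
Add 6 hours 43 minutes layover in Vancouver → 14:25 UTC.
Add 10 hours and 46 minutes leg 4 → 01:11 UTC (Apr 7).
Port Anselm is UTC+4:30, so local arrival = 01:11 + 4:30 = 05:41 on Apr 7.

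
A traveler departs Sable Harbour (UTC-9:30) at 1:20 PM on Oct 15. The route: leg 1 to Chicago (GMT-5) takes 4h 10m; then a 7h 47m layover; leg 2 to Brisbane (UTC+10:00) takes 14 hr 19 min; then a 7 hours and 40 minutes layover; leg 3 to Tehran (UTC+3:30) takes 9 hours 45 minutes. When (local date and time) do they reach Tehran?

10:01 PM on October 17

Convert departure to UTC: 1:20 PM + 9:30 = 10:50 PM UTC on Oct 15.
Add 4 hours and 10 minutes leg 1 → 3:00 AM UTC (Oct 16).
Add 7 hours and 47 minutes layover in Chicago → 10:47 AM UTC.
Add 14 hours and 19 minutes leg 2 → 1:06 AM UTC (Oct 17).
Add 7 hours 40 minutes layover in Brisbane → 8:46 AM UTC.
Add 9 hours 45 minutes leg 3 → 6:31 PM UTC.
Tehran is UTC+3:30, so local arrival = 6:31 PM + 3:30 = 10:01 PM on Oct 17.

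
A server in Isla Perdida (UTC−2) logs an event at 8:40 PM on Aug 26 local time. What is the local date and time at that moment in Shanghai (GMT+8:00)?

In UTC: 8:40 PM + 2:00 = 10:40 PM on Aug 26.
Shanghai is UTC+8:00: 10:40 PM + 8:00 = 6:40 AM on Aug 27.

6:40 AM on Aug 27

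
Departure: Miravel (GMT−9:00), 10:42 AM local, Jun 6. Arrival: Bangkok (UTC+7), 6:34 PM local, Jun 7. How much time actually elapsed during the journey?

15 hours 52 minutes

Departure in UTC: 10:42 AM + 9:00 = 7:42 PM on Jun 6.
Arrival in UTC: 6:34 PM − 7:00 = 11:34 AM on Jun 7.
Elapsed = 11:34 AM − 7:42 PM (+1 day) = 15 hours 52 minutes.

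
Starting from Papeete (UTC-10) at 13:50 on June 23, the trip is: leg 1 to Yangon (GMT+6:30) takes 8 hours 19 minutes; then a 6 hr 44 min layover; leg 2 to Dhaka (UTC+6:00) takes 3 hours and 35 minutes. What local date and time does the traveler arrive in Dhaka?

Convert departure to UTC: 13:50 + 10:00 = 23:50 UTC on Jun 23.
Add 8 hours 19 minutes leg 1 → 08:09 UTC (Jun 24).
Add 6 hours and 44 minutes layover in Yangon → 14:53 UTC.
Add 3 hours 35 minutes leg 2 → 18:28 UTC.
Dhaka is UTC+6:00, so local arrival = 18:28 + 6:00 = 00:28 on Jun 25.

00:28 on June 25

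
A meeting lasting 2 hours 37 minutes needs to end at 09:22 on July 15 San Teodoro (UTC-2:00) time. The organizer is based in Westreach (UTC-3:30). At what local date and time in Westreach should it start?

05:15 on July 15

Target end time in UTC: 09:22 + 2:00 = 11:22 on Jul 15.
Subtract 2 hours and 37 minutes → start 08:45 UTC on Jul 15.
Westreach is UTC−3:30: 08:45 − 3:30 = 05:15 on Jul 15.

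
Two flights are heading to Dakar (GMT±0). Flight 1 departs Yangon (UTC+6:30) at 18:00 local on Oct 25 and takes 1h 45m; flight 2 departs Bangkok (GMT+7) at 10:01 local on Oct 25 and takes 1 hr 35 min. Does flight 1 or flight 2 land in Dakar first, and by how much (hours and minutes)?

Flight 1 in UTC: 18:00 − 6:30 = 11:30 on Oct 25.
+1 hour 45 minutes → arrive 13:15 UTC on Oct 25.
Flight 2 in UTC: 10:01 − 7:00 = 03:01 on Oct 25.
+1 hour and 35 minutes → arrive 04:36 UTC on Oct 25.
Flight 2 lands earlier by 8 hours 39 minutes.

the second, by 8 hours 39 minutes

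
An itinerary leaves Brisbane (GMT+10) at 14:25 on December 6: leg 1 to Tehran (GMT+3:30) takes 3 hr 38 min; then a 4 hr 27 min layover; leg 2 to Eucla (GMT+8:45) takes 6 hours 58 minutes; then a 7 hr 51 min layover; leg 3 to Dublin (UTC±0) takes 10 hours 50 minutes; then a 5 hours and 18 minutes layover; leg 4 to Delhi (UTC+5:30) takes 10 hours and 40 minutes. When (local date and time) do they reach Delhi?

11:37 on Dec 8

Convert departure to UTC: 14:25 − 10:00 = 04:25 UTC on Dec 6.
Add 3 hours and 38 minutes leg 1 → 08:03 UTC.
Add 4 hours 27 minutes layover in Tehran → 12:30 UTC.
Add 6 hours 58 minutes leg 2 → 19:28 UTC.
Add 7 hours and 51 minutes layover in Eucla → 03:19 UTC (Dec 7).
Add 10 hours and 50 minutes leg 3 → 14:09 UTC.
Add 5 hours 18 minutes layover in Dublin → 19:27 UTC.
Add 10 hours and 40 minutes leg 4 → 06:07 UTC (Dec 8).
Delhi is UTC+5:30, so local arrival = 06:07 + 5:30 = 11:37 on Dec 8.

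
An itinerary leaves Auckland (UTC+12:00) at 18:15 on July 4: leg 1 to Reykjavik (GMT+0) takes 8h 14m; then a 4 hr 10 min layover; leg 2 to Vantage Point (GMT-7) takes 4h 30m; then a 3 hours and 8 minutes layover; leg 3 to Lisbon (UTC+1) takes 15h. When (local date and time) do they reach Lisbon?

18:17 on July 5

Convert departure to UTC: 18:15 − 12:00 = 06:15 UTC on Jul 4.
Add 8 hours 14 minutes leg 1 → 14:29 UTC.
Add 4 hours and 10 minutes layover in Reykjavik → 18:39 UTC.
Add 4 hours 30 minutes leg 2 → 23:09 UTC.
Add 3 hours 8 minutes layover in Vantage Point → 02:17 UTC (Jul 5).
Add 15 hours leg 3 → 17:17 UTC.
Lisbon is UTC+1:00, so local arrival = 17:17 + 1:00 = 18:17 on Jul 5.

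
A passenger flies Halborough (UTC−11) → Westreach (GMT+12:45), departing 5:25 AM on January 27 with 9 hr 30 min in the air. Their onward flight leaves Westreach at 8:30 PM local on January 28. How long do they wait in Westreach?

5 hours 50 minutes

Convert departure to UTC: 5:25 AM + 11:00 = 4:25 PM UTC on Jan 27.
Add 9 hours 30 minutes flight time → 1:55 AM UTC (Jan 28).
Westreach is UTC+12:45, so local arrival = 1:55 AM + 12:45 = 2:40 PM on Jan 28.
Layover = 8:30 PM − 2:40 PM = 5 hours 50 minutes.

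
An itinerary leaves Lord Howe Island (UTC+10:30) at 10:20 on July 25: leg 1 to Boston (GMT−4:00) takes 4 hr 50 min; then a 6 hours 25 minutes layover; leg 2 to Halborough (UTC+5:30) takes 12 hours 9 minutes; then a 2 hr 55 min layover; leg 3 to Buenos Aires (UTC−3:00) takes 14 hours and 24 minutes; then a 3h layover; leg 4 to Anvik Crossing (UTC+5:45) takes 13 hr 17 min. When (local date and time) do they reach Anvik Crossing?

14:35 on July 27

Convert departure to UTC: 10:20 − 10:30 = 23:50 UTC on Jul 24.
Add 4 hours and 50 minutes leg 1 → 04:40 UTC (Jul 25).
Add 6 hours 25 minutes layover in Boston → 11:05 UTC.
Add 12 hours and 9 minutes leg 2 → 23:14 UTC.
Add 2 hours 55 minutes layover in Halborough → 02:09 UTC (Jul 26).
Add 14 hours 24 minutes leg 3 → 16:33 UTC.
Add 3 hours layover in Buenos Aires → 19:33 UTC.
Add 13 hours 17 minutes leg 4 → 08:50 UTC (Jul 27).
Anvik Crossing is UTC+5:45, so local arrival = 08:50 + 5:45 = 14:35 on Jul 27.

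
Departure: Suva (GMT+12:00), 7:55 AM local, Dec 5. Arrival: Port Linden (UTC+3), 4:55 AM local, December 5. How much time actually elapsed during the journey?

6 hours

Departure in UTC: 7:55 AM − 12:00 = 7:55 PM on Dec 4.
Arrival in UTC: 4:55 AM − 3:00 = 1:55 AM on Dec 5.
Elapsed = 1:55 AM − 7:55 PM (+1 day) = 6 hours.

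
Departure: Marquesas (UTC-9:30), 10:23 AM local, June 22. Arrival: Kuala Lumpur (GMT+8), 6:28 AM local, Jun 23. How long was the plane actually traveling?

2 hours 35 minutes

Departure in UTC: 10:23 AM + 9:30 = 7:53 PM on Jun 22.
Arrival in UTC: 6:28 AM − 8:00 = 10:28 PM on Jun 22.
Elapsed = 10:28 PM − 7:53 PM = 2 hours 35 minutes.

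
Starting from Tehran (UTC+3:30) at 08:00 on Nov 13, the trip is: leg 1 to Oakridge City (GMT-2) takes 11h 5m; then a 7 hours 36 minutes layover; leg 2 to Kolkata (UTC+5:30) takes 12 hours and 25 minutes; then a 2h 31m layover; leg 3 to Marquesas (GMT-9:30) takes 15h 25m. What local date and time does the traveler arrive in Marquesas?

20:02 on November 14

Convert departure to UTC: 08:00 − 3:30 = 04:30 UTC on Nov 13.
Add 11 hours 5 minutes leg 1 → 15:35 UTC.
Add 7 hours and 36 minutes layover in Oakridge City → 23:11 UTC.
Add 12 hours 25 minutes leg 2 → 11:36 UTC (Nov 14).
Add 2 hours 31 minutes layover in Kolkata → 14:07 UTC.
Add 15 hours and 25 minutes leg 3 → 05:32 UTC (Nov 15).
Marquesas is UTC−9:30, so local arrival = 05:32 − 9:30 = 20:02 on Nov 14.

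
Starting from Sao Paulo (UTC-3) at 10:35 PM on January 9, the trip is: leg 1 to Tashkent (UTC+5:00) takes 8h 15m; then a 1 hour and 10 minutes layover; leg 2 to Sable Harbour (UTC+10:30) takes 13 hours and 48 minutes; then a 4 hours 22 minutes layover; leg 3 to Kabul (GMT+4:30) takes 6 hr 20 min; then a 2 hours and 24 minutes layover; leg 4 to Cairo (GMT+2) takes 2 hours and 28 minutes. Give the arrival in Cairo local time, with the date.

6:22 PM on January 11

Convert departure to UTC: 10:35 PM + 3:00 = 1:35 AM UTC on Jan 10.
Add 8 hours and 15 minutes leg 1 → 9:50 AM UTC.
Add 1 hour and 10 minutes layover in Tashkent → 11:00 AM UTC.
Add 13 hours 48 minutes leg 2 → 12:48 AM UTC (Jan 11).
Add 4 hours 22 minutes layover in Sable Harbour → 5:10 AM UTC.
Add 6 hours 20 minutes leg 3 → 11:30 AM UTC.
Add 2 hours and 24 minutes layover in Kabul → 1:54 PM UTC.
Add 2 hours and 28 minutes leg 4 → 4:22 PM UTC.
Cairo is UTC+2:00, so local arrival = 4:22 PM + 2:00 = 6:22 PM on Jan 11.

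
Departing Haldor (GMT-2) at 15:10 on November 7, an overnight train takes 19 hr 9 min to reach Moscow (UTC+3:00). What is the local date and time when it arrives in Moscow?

15:19 on November 8

Convert departure to UTC: 15:10 + 2:00 = 17:10 UTC on Nov 7.
Add 19 hours 9 minutes travel time → 12:19 UTC (Nov 8).
Moscow is UTC+3:00, so local arrival = 12:19 + 3:00 = 15:19 on Nov 8.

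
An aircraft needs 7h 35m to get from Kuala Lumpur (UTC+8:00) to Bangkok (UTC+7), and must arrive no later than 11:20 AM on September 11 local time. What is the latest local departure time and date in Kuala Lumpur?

4:45 AM on Sep 11

Target arrival in UTC: 11:20 AM − 7:00 = 4:20 AM on Sep 11.
Subtract 7 hours and 35 minutes → departure 8:45 PM UTC on Sep 10.
Kuala Lumpur is UTC+8:00: 8:45 PM + 8:00 = 4:45 AM on Sep 11.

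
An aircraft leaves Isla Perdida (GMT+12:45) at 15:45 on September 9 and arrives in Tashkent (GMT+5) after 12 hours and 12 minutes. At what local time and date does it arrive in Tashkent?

20:12 on September 9

Convert departure to UTC: 15:45 − 12:45 = 03:00 UTC on Sep 9.
Add 12 hours 12 minutes travel time → 15:12 UTC.
Tashkent is UTC+5:00, so local arrival = 15:12 + 5:00 = 20:12 on Sep 9.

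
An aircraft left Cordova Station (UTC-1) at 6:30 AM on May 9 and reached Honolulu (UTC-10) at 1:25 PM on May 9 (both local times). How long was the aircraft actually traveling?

Honolulu is 9:00 behind Cordova Station.
Clock-face elapsed time (ignoring zones) is 6 hours 55 minutes.
Actual elapsed = 6 hours 55 minutes + 9:00 = 15 hours 55 minutes.

15 hours 55 minutes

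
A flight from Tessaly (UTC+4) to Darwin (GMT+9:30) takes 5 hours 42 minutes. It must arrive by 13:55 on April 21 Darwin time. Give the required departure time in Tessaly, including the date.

Target arrival in UTC: 13:55 − 9:30 = 04:25 on Apr 21.
Subtract 5 hours and 42 minutes → departure 22:43 UTC on Apr 20.
Tessaly is UTC+4:00: 22:43 + 4:00 = 02:43 on Apr 21.

02:43 on Apr 21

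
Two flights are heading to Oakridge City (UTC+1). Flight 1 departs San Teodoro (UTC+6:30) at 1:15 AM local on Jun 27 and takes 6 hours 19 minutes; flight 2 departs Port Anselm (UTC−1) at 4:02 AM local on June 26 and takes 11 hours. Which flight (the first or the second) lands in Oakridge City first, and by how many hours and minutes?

Flight 1 in UTC: 1:15 AM − 6:30 = 6:45 PM on Jun 26.
+6 hours 19 minutes → arrive 1:04 AM UTC on Jun 27.
Flight 2 in UTC: 4:02 AM + 1:00 = 5:02 AM on Jun 26.
+11 hours → arrive 4:02 PM UTC on Jun 26.
Flight 2 lands earlier by 9 hours 2 minutes.

the second, by 9 hours 2 minutes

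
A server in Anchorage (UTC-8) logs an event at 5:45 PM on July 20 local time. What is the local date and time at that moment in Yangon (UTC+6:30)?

8:15 AM on July 21

In UTC: 5:45 PM + 8:00 = 1:45 AM on Jul 21.
Yangon is UTC+6:30: 1:45 AM + 6:30 = 8:15 AM on Jul 21.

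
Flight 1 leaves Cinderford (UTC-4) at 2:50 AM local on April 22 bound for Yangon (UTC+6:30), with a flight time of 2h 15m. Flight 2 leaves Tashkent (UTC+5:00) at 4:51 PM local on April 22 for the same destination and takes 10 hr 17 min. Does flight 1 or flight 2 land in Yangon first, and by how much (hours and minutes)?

Flight 1 in UTC: 2:50 AM + 4:00 = 6:50 AM on Apr 22.
+2 hours 15 minutes → arrive 9:05 AM UTC on Apr 22.
Flight 2 in UTC: 4:51 PM − 5:00 = 11:51 AM on Apr 22.
+10 hours and 17 minutes → arrive 10:08 PM UTC on Apr 22.
Flight 1 lands earlier by 13 hours 3 minutes.

the first, by 13 hours 3 minutes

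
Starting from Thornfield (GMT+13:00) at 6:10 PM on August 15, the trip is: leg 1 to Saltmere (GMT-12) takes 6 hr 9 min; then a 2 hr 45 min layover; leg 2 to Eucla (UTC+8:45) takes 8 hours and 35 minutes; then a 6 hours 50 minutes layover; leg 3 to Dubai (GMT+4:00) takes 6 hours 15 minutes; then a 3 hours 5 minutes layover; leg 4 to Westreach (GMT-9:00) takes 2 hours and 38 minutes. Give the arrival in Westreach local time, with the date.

Convert departure to UTC: 6:10 PM − 13:00 = 5:10 AM UTC on Aug 15.
Add 6 hours 9 minutes leg 1 → 11:19 AM UTC.
Add 2 hours 45 minutes layover in Saltmere → 2:04 PM UTC.
Add 8 hours 35 minutes leg 2 → 10:39 PM UTC.
Add 6 hours and 50 minutes layover in Eucla → 5:29 AM UTC (Aug 16).
Add 6 hours 15 minutes leg 3 → 11:44 AM UTC.
Add 3 hours 5 minutes layover in Dubai → 2:49 PM UTC.
Add 2 hours and 38 minutes leg 4 → 5:27 PM UTC.
Westreach is UTC−9:00, so local arrival = 5:27 PM − 9:00 = 8:27 AM on Aug 16.

8:27 AM on Aug 16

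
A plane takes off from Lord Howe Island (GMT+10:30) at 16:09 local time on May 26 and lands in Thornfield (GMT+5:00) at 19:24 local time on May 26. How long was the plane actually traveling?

Departure in UTC: 16:09 − 10:30 = 05:39 on May 26.
Arrival in UTC: 19:24 − 5:00 = 14:24 on May 26.
Elapsed = 14:24 − 05:39 = 8 hours 45 minutes.

8 hours 45 minutes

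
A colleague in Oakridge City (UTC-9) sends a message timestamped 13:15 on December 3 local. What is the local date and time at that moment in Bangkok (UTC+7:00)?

05:15 on Dec 4

Bangkok is 16:00 ahead of Oakridge City.
Shift by the zone difference: 13:15 + 16:00 = 05:15 on Dec 4 in Bangkok.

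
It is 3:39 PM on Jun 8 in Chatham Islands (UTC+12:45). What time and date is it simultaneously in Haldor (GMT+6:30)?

Haldor is 6:15 behind Chatham Islands.
Shift by the zone difference: 3:39 PM − 6:15 = 9:24 AM on Jun 8 in Haldor.

9:24 AM on June 8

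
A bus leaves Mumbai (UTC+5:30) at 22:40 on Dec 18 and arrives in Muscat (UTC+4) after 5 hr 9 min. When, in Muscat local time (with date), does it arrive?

Convert departure to UTC: 22:40 − 5:30 = 17:10 UTC on Dec 18.
Add 5 hours 9 minutes travel time → 22:19 UTC.
Muscat is UTC+4:00, so local arrival = 22:19 + 4:00 = 02:19 on Dec 19.

02:19 on Dec 19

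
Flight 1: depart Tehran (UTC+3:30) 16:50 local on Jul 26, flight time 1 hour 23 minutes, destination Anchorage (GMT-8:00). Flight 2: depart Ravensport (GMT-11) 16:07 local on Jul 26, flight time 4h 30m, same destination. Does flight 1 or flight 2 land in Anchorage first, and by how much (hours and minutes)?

the first, by 16 hours 54 minutes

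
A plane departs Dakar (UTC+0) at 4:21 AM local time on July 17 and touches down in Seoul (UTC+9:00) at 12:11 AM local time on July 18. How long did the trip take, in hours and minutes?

10 hours 50 minutes

Departure is already UTC: 4:21 AM on Jul 17.
Arrival in UTC: 12:11 AM − 9:00 = 3:11 PM on Jul 17.
Elapsed = 3:11 PM − 4:21 AM = 10 hours 50 minutes.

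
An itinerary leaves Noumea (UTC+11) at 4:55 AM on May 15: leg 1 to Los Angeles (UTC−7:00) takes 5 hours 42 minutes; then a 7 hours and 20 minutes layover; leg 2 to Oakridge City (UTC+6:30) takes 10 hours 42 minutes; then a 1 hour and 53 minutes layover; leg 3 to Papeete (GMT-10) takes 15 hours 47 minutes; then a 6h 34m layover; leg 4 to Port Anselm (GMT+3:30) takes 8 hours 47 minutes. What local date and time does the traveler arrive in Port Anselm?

Convert departure to UTC: 4:55 AM − 11:00 = 5:55 PM UTC on May 14.
Add 5 hours 42 minutes leg 1 → 11:37 PM UTC.
Add 7 hours and 20 minutes layover in Los Angeles → 6:57 AM UTC (May 15).
Add 10 hours and 42 minutes leg 2 → 5:39 PM UTC.
Add 1 hour 53 minutes layover in Oakridge City → 7:32 PM UTC.
Add 15 hours 47 minutes leg 3 → 11:19 AM UTC (May 16).
Add 6 hours and 34 minutes layover in Papeete → 5:53 PM UTC.
Add 8 hours 47 minutes leg 4 → 2:40 AM UTC (May 17).
Port Anselm is UTC+3:30, so local arrival = 2:40 AM + 3:30 = 6:10 AM on May 17.

6:10 AM on May 17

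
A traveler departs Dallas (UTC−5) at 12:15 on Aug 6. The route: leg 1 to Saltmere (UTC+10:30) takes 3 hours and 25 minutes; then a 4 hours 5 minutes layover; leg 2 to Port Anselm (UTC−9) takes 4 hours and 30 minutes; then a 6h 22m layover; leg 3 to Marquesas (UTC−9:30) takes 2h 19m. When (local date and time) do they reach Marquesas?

Convert departure to UTC: 12:15 + 5:00 = 17:15 UTC on Aug 6.
Add 3 hours and 25 minutes leg 1 → 20:40 UTC.
Add 4 hours 5 minutes layover in Saltmere → 00:45 UTC (Aug 7).
Add 4 hours 30 minutes leg 2 → 05:15 UTC.
Add 6 hours 22 minutes layover in Port Anselm → 11:37 UTC.
Add 2 hours 19 minutes leg 3 → 13:56 UTC.
Marquesas is UTC−9:30, so local arrival = 13:56 − 9:30 = 04:26 on Aug 7.

04:26 on August 7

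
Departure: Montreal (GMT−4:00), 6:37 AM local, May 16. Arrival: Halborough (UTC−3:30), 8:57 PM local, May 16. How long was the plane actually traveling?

13 hours 50 minutes

Departure in UTC: 6:37 AM + 4:00 = 10:37 AM on May 16.
Arrival in UTC: 8:57 PM + 3:30 = 12:27 AM on May 17.
Elapsed = 12:27 AM − 10:37 AM (+1 day) = 13 hours 50 minutes.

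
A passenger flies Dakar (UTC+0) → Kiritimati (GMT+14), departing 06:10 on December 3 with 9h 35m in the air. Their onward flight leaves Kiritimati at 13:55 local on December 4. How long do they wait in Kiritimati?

8 hours 10 minutes

Dakar is at UTC+0, so departure is already 06:10 UTC on Dec 3.
Add 9 hours 35 minutes flight time → 15:45 UTC.
Kiritimati is UTC+14:00, so local arrival = 15:45 + 14:00 = 05:45 on Dec 4.
Layover = 13:55 − 05:45 = 8 hours 10 minutes.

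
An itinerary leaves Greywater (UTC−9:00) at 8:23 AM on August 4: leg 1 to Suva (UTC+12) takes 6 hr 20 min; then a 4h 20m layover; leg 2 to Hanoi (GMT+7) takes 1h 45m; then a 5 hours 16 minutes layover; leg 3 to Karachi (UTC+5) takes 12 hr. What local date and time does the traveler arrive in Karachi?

4:04 AM on August 6

Convert departure to UTC: 8:23 AM + 9:00 = 5:23 PM UTC on Aug 4.
Add 6 hours 20 minutes leg 1 → 11:43 PM UTC.
Add 4 hours and 20 minutes layover in Suva → 4:03 AM UTC (Aug 5).
Add 1 hour and 45 minutes leg 2 → 5:48 AM UTC.
Add 5 hours and 16 minutes layover in Hanoi → 11:04 AM UTC.
Add 12 hours leg 3 → 11:04 PM UTC.
Karachi is UTC+5:00, so local arrival = 11:04 PM + 5:00 = 4:04 AM on Aug 6.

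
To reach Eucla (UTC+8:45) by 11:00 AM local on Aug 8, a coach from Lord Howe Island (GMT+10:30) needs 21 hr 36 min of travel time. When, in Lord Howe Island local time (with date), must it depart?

3:09 PM on Aug 7

Target arrival in UTC: 11:00 AM − 8:45 = 2:15 AM on Aug 8.
Subtract 21 hours and 36 minutes → departure 4:39 AM UTC on Aug 7.
Lord Howe Island is UTC+10:30: 4:39 AM + 10:30 = 3:09 PM on Aug 7.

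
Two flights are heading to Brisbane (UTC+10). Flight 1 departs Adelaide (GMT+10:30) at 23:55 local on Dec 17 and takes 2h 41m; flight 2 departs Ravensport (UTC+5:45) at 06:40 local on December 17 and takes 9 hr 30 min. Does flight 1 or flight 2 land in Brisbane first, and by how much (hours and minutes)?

the second, by 5 hours 41 minutes

Flight 1 in UTC: 23:55 − 10:30 = 13:25 on Dec 17.
+2 hours 41 minutes → arrive 16:06 UTC on Dec 17.
Flight 2 in UTC: 06:40 − 5:45 = 00:55 on Dec 17.
+9 hours 30 minutes → arrive 10:25 UTC on Dec 17.
Flight 2 lands earlier by 5 hours 41 minutes.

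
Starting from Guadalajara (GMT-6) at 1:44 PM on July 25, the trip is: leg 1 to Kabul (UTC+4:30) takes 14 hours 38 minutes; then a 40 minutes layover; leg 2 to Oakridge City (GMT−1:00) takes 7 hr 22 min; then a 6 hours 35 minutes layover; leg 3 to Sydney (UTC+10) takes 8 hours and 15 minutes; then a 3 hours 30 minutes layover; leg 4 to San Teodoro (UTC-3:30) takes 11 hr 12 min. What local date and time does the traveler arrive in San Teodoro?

Convert departure to UTC: 1:44 PM + 6:00 = 7:44 PM UTC on Jul 25.
Add 14 hours 38 minutes leg 1 → 10:22 AM UTC (Jul 26).
Add 40 minutes layover in Kabul → 11:02 AM UTC.
Add 7 hours 22 minutes leg 2 → 6:24 PM UTC.
Add 6 hours and 35 minutes layover in Oakridge City → 12:59 AM UTC (Jul 27).
Add 8 hours 15 minutes leg 3 → 9:14 AM UTC.
Add 3 hours and 30 minutes layover in Sydney → 12:44 PM UTC.
Add 11 hours and 12 minutes leg 4 → 11:56 PM UTC.
San Teodoro is UTC−3:30, so local arrival = 11:56 PM − 3:30 = 8:26 PM on Jul 27.

8:26 PM on July 27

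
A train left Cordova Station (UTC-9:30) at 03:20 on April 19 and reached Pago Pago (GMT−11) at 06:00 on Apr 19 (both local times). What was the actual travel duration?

4 hours 10 minutes

Pago Pago is 1:30 behind Cordova Station.
Clock-face elapsed time (ignoring zones) is 2 hours 40 minutes.
Actual elapsed = 2 hours 40 minutes + 1:30 = 4 hours 10 minutes.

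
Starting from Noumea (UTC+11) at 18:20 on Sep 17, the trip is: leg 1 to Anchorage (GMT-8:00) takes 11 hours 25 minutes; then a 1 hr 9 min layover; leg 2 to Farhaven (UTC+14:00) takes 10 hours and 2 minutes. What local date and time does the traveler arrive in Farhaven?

19:56 on September 18

Convert departure to UTC: 18:20 − 11:00 = 07:20 UTC on Sep 17.
Add 11 hours 25 minutes leg 1 → 18:45 UTC.
Add 1 hour and 9 minutes layover in Anchorage → 19:54 UTC.
Add 10 hours 2 minutes leg 2 → 05:56 UTC (Sep 18).
Farhaven is UTC+14:00, so local arrival = 05:56 + 14:00 = 19:56 on Sep 18.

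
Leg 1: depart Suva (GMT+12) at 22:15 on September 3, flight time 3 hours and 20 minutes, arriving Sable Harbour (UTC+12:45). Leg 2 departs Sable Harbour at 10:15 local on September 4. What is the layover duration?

Convert departure to UTC: 22:15 − 12:00 = 10:15 UTC on Sep 3.
Add 3 hours and 20 minutes flight time → 13:35 UTC.
Sable Harbour is UTC+12:45, so local arrival = 13:35 + 12:45 = 02:20 on Sep 4.
Layover = 10:15 − 02:20 = 7 hours 55 minutes.

7 hours 55 minutes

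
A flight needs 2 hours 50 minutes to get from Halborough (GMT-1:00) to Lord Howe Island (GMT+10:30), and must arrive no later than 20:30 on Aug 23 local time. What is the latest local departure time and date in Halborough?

Target arrival in UTC: 20:30 − 10:30 = 10:00 on Aug 23.
Subtract 2 hours 50 minutes → departure 07:10 UTC on Aug 23.
Halborough is UTC−1:00: 07:10 − 1:00 = 06:10 on Aug 23.

06:10 on Aug 23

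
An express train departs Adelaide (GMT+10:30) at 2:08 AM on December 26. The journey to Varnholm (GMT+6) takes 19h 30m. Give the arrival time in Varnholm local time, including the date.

5:08 PM on Dec 26

Varnholm is 4:30 behind Adelaide.
After 19 hours 30 minutes it is 9:38 PM in Adelaide.
Shift by the zone difference: 9:38 PM − 4:30 = 5:08 PM on Dec 26 in Varnholm.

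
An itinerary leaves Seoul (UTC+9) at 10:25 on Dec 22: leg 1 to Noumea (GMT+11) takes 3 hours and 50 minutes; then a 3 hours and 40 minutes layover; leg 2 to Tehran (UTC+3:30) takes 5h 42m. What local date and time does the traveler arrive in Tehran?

18:07 on December 22

Convert departure to UTC: 10:25 − 9:00 = 01:25 UTC on Dec 22.
Add 3 hours 50 minutes leg 1 → 05:15 UTC.
Add 3 hours and 40 minutes layover in Noumea → 08:55 UTC.
Add 5 hours and 42 minutes leg 2 → 14:37 UTC.
Tehran is UTC+3:30, so local arrival = 14:37 + 3:30 = 18:07 on Dec 22.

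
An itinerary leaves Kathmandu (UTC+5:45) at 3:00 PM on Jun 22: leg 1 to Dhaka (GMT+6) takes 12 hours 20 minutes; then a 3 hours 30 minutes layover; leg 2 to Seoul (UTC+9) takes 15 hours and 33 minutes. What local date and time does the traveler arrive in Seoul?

Convert departure to UTC: 3:00 PM − 5:45 = 9:15 AM UTC on Jun 22.
Add 12 hours and 20 minutes leg 1 → 9:35 PM UTC.
Add 3 hours and 30 minutes layover in Dhaka → 1:05 AM UTC (Jun 23).
Add 15 hours and 33 minutes leg 2 → 4:38 PM UTC.
Seoul is UTC+9:00, so local arrival = 4:38 PM + 9:00 = 1:38 AM on Jun 24.

1:38 AM on June 24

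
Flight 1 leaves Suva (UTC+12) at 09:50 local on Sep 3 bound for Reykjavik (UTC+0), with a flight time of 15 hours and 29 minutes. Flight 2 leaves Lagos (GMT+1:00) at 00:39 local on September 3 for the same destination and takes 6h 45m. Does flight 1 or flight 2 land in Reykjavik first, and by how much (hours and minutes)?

Flight 1 in UTC: 09:50 − 12:00 = 21:50 on Sep 2.
+15 hours and 29 minutes → arrive 13:19 UTC on Sep 3.
Flight 2 in UTC: 00:39 − 1:00 = 23:39 on Sep 2.
+6 hours and 45 minutes → arrive 06:24 UTC on Sep 3.
Flight 2 lands earlier by 6 hours 55 minutes.

the second, by 6 hours 55 minutes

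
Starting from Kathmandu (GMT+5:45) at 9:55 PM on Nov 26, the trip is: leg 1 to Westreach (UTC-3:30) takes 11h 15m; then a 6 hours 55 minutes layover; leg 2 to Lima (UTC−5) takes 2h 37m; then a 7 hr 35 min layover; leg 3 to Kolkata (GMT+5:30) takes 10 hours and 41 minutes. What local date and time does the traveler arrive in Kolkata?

12:43 PM on Nov 28

Convert departure to UTC: 9:55 PM − 5:45 = 4:10 PM UTC on Nov 26.
Add 11 hours 15 minutes leg 1 → 3:25 AM UTC (Nov 27).
Add 6 hours 55 minutes layover in Westreach → 10:20 AM UTC.
Add 2 hours 37 minutes leg 2 → 12:57 PM UTC.
Add 7 hours 35 minutes layover in Lima → 8:32 PM UTC.
Add 10 hours and 41 minutes leg 3 → 7:13 AM UTC (Nov 28).
Kolkata is UTC+5:30, so local arrival = 7:13 AM + 5:30 = 12:43 PM on Nov 28.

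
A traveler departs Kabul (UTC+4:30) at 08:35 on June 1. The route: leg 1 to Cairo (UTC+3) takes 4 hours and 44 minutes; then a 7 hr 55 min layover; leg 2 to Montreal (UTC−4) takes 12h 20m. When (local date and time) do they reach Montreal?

01:04 on June 2

Convert departure to UTC: 08:35 − 4:30 = 04:05 UTC on Jun 1.
Add 4 hours and 44 minutes leg 1 → 08:49 UTC.
Add 7 hours and 55 minutes layover in Cairo → 16:44 UTC.
Add 12 hours and 20 minutes leg 2 → 05:04 UTC (Jun 2).
Montreal is UTC−4:00, so local arrival = 05:04 − 4:00 = 01:04 on Jun 2.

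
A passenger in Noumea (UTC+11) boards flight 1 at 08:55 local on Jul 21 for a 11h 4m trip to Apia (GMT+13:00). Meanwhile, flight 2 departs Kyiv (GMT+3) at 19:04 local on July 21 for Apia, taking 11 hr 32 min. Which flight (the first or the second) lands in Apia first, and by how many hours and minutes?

Flight 1 in UTC: 08:55 − 11:00 = 21:55 on Jul 20.
+11 hours 4 minutes → arrive 08:59 UTC on Jul 21.
Flight 2 in UTC: 19:04 − 3:00 = 16:04 on Jul 21.
+11 hours 32 minutes → arrive 03:36 UTC on Jul 22.
Flight 1 lands earlier by 18 hours 37 minutes.

the first, by 18 hours 37 minutes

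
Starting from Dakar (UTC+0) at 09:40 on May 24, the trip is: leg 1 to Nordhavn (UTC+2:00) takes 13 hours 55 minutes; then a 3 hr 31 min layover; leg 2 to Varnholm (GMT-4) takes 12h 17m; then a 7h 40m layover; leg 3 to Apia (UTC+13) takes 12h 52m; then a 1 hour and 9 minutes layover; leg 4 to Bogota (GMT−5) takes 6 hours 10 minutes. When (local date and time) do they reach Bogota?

Dakar is at UTC+0, so departure is already 09:40 UTC on May 24.
Add 13 hours 55 minutes leg 1 → 23:35 UTC.
Add 3 hours 31 minutes layover in Nordhavn → 03:06 UTC (May 25).
Add 12 hours 17 minutes leg 2 → 15:23 UTC.
Add 7 hours and 40 minutes layover in Varnholm → 23:03 UTC.
Add 12 hours and 52 minutes leg 3 → 11:55 UTC (May 26).
Add 1 hour and 9 minutes layover in Apia → 13:04 UTC.
Add 6 hours and 10 minutes leg 4 → 19:14 UTC.
Bogota is UTC−5:00, so local arrival = 19:14 − 5:00 = 14:14 on May 26.

14:14 on May 26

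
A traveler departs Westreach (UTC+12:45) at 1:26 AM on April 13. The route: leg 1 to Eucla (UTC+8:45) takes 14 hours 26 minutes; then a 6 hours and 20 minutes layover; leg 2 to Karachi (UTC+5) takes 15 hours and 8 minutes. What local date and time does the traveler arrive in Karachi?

5:35 AM on April 14

Convert departure to UTC: 1:26 AM − 12:45 = 12:41 PM UTC on Apr 12.
Add 14 hours and 26 minutes leg 1 → 3:07 AM UTC (Apr 13).
Add 6 hours 20 minutes layover in Eucla → 9:27 AM UTC.
Add 15 hours 8 minutes leg 2 → 12:35 AM UTC (Apr 14).
Karachi is UTC+5:00, so local arrival = 12:35 AM + 5:00 = 5:35 AM on Apr 14.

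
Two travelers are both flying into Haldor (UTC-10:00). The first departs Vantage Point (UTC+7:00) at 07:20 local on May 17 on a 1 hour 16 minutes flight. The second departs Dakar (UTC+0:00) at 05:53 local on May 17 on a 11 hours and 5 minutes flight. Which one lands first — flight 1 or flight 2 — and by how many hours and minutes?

Flight 1 in UTC: 07:20 − 7:00 = 00:20 on May 17.
+1 hour 16 minutes → arrive 01:36 UTC on May 17.
Flight 2 departs at 05:53 UTC (May 17).
+11 hours and 5 minutes → arrive 16:58 UTC on May 17.
Flight 1 lands earlier by 15 hours 22 minutes.

the first, by 15 hours 22 minutes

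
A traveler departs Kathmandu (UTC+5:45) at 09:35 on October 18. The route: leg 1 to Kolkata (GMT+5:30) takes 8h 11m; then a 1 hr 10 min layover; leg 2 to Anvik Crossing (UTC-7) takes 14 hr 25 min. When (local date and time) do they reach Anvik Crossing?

Convert departure to UTC: 09:35 − 5:45 = 03:50 UTC on Oct 18.
Add 8 hours and 11 minutes leg 1 → 12:01 UTC.
Add 1 hour and 10 minutes layover in Kolkata → 13:11 UTC.
Add 14 hours 25 minutes leg 2 → 03:36 UTC (Oct 19).
Anvik Crossing is UTC−7:00, so local arrival = 03:36 − 7:00 = 20:36 on Oct 18.

20:36 on Oct 18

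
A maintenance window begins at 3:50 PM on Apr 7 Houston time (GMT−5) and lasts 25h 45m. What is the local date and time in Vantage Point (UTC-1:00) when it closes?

Vantage Point is 4:00 ahead of Houston.
After 25 hours and 45 minutes it is 5:35 PM (Apr 8) in Houston.
Shift by the zone difference: 5:35 PM + 4:00 = 9:35 PM on Apr 8 in Vantage Point.

9:35 PM on April 8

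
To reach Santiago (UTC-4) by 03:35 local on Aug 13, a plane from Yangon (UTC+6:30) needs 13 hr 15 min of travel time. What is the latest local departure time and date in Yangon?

Target arrival in UTC: 03:35 + 4:00 = 07:35 on Aug 13.
Subtract 13 hours and 15 minutes → departure 18:20 UTC on Aug 12.
Yangon is UTC+6:30: 18:20 + 6:30 = 00:50 on Aug 13.

00:50 on August 13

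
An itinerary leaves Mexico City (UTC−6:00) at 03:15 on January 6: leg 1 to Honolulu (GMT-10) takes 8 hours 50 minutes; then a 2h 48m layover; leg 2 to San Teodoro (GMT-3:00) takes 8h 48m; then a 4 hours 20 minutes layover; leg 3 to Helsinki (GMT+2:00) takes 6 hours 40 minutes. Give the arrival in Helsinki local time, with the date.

Convert departure to UTC: 03:15 + 6:00 = 09:15 UTC on Jan 6.
Add 8 hours 50 minutes leg 1 → 18:05 UTC.
Add 2 hours and 48 minutes layover in Honolulu → 20:53 UTC.
Add 8 hours 48 minutes leg 2 → 05:41 UTC (Jan 7).
Add 4 hours 20 minutes layover in San Teodoro → 10:01 UTC.
Add 6 hours and 40 minutes leg 3 → 16:41 UTC.
Helsinki is UTC+2:00, so local arrival = 16:41 + 2:00 = 18:41 on Jan 7.

18:41 on Jan 7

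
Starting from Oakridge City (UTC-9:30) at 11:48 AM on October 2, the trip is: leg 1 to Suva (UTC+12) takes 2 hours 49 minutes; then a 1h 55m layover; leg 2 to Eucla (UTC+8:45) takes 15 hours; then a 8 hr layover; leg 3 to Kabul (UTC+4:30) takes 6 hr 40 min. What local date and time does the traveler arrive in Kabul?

Convert departure to UTC: 11:48 AM + 9:30 = 9:18 PM UTC on Oct 2.
Add 2 hours and 49 minutes leg 1 → 12:07 AM UTC (Oct 3).
Add 1 hour and 55 minutes layover in Suva → 2:02 AM UTC.
Add 15 hours leg 2 → 5:02 PM UTC.
Add 8 hours layover in Eucla → 1:02 AM UTC (Oct 4).
Add 6 hours and 40 minutes leg 3 → 7:42 AM UTC.
Kabul is UTC+4:30, so local arrival = 7:42 AM + 4:30 = 12:12 PM on Oct 4.

12:12 PM on October 4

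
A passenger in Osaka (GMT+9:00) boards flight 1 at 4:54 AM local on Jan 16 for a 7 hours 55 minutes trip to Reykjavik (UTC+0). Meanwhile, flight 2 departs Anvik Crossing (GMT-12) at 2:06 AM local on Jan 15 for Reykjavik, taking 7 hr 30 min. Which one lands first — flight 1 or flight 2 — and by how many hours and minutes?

Flight 1 in UTC: 4:54 AM − 9:00 = 7:54 PM on Jan 15.
+7 hours and 55 minutes → arrive 3:49 AM UTC on Jan 16.
Flight 2 in UTC: 2:06 AM + 12:00 = 2:06 PM on Jan 15.
+7 hours 30 minutes → arrive 9:36 PM UTC on Jan 15.
Flight 2 lands earlier by 6 hours 13 minutes.

the second, by 6 hours 13 minutes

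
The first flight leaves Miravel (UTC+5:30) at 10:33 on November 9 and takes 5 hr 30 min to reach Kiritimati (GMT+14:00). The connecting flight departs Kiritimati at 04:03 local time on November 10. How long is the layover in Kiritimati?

3 hours 30 minutes

Convert departure to UTC: 10:33 − 5:30 = 05:03 UTC on Nov 9.
Add 5 hours and 30 minutes flight time → 10:33 UTC.
Kiritimati is UTC+14:00, so local arrival = 10:33 + 14:00 = 00:33 on Nov 10.
Layover = 04:03 − 00:33 = 3 hours 30 minutes.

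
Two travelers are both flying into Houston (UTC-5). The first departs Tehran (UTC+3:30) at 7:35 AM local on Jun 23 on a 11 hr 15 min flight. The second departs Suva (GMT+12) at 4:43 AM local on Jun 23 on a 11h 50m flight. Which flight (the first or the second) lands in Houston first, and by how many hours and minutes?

the second, by 10 hours 47 minutes

Flight 1 in UTC: 7:35 AM − 3:30 = 4:05 AM on Jun 23.
+11 hours and 15 minutes → arrive 3:20 PM UTC on Jun 23.
Flight 2 in UTC: 4:43 AM − 12:00 = 4:43 PM on Jun 22.
+11 hours and 50 minutes → arrive 4:33 AM UTC on Jun 23.
Flight 2 lands earlier by 10 hours 47 minutes.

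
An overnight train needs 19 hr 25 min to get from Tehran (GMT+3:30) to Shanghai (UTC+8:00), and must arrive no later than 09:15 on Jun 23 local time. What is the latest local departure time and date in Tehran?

Target arrival in UTC: 09:15 − 8:00 = 01:15 on Jun 23.
Subtract 19 hours 25 minutes → departure 05:50 UTC on Jun 22.
Tehran is UTC+3:30: 05:50 + 3:30 = 09:20 on Jun 22.

09:20 on June 22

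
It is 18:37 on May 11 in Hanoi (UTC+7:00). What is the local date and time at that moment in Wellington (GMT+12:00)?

23:37 on May 11

In UTC: 18:37 − 7:00 = 11:37 on May 11.
Wellington is UTC+12:00: 11:37 + 12:00 = 23:37 on May 11.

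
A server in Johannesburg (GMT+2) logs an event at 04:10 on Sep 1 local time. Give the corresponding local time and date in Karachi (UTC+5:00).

07:10 on Sep 1

Karachi is 3:00 ahead of Johannesburg.
Shift by the zone difference: 04:10 + 3:00 = 07:10 on Sep 1 in Karachi.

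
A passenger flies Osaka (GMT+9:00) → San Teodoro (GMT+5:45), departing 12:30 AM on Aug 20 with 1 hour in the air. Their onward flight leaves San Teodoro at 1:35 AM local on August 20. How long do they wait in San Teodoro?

3 hours 20 minutes

Convert departure to UTC: 12:30 AM − 9:00 = 3:30 PM UTC on Aug 19.
Add 1 hour flight time → 4:30 PM UTC.
San Teodoro is UTC+5:45, so local arrival = 4:30 PM + 5:45 = 10:15 PM on Aug 19.
Layover = 1:35 AM − 10:15 PM (+1 day) = 3 hours 20 minutes.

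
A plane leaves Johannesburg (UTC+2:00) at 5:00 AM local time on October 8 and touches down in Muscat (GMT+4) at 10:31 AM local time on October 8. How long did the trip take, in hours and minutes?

3 hours 31 minutes

Departure in UTC: 5:00 AM − 2:00 = 3:00 AM on Oct 8.
Arrival in UTC: 10:31 AM − 4:00 = 6:31 AM on Oct 8.
Elapsed = 6:31 AM − 3:00 AM = 3 hours 31 minutes.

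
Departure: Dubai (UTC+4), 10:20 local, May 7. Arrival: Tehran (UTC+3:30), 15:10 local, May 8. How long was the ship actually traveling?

Departure in UTC: 10:20 − 4:00 = 06:20 on May 7.
Arrival in UTC: 15:10 − 3:30 = 11:40 on May 8.
Elapsed = 11:40 − 06:20 (+1 day) = 29 hours 20 minutes.

29 hours 20 minutes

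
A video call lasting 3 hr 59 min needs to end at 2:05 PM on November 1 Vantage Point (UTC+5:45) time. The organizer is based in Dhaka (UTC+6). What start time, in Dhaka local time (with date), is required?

10:21 AM on November 1

Target end time in UTC: 2:05 PM − 5:45 = 8:20 AM on Nov 1.
Subtract 3 hours and 59 minutes → start 4:21 AM UTC on Nov 1.
Dhaka is UTC+6:00: 4:21 AM + 6:00 = 10:21 AM on Nov 1.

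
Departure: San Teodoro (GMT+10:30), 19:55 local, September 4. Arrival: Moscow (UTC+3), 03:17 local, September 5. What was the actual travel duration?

Departure in UTC: 19:55 − 10:30 = 09:25 on Sep 4.
Arrival in UTC: 03:17 − 3:00 = 00:17 on Sep 5.
Elapsed = 00:17 − 09:25 (+1 day) = 14 hours 52 minutes.

14 hours 52 minutes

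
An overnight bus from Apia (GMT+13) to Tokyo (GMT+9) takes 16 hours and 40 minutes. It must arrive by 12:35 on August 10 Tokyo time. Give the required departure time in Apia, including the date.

Target arrival in UTC: 12:35 − 9:00 = 03:35 on Aug 10.
Subtract 16 hours and 40 minutes → departure 10:55 UTC on Aug 9.
Apia is UTC+13:00: 10:55 + 13:00 = 23:55 on Aug 9.

23:55 on August 9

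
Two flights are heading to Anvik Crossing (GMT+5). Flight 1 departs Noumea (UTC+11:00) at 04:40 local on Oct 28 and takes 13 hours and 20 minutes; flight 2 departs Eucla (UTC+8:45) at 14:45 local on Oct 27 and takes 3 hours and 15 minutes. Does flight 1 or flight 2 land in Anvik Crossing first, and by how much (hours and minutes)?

the second, by 21 hours 45 minutes

Flight 1 in UTC: 04:40 − 11:00 = 17:40 on Oct 27.
+13 hours and 20 minutes → arrive 07:00 UTC on Oct 28.
Flight 2 in UTC: 14:45 − 8:45 = 06:00 on Oct 27.
+3 hours 15 minutes → arrive 09:15 UTC on Oct 27.
Flight 2 lands earlier by 21 hours 45 minutes.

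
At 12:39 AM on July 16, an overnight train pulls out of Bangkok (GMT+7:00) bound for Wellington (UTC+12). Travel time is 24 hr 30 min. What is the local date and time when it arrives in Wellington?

6:09 AM on Jul 17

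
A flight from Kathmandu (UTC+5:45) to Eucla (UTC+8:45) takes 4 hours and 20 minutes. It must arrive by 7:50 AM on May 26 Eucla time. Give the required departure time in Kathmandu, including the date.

12:30 AM on May 26

Target arrival in UTC: 7:50 AM − 8:45 = 11:05 PM on May 25.
Subtract 4 hours 20 minutes → departure 6:45 PM UTC on May 25.
Kathmandu is UTC+5:45: 6:45 PM + 5:45 = 12:30 AM on May 26.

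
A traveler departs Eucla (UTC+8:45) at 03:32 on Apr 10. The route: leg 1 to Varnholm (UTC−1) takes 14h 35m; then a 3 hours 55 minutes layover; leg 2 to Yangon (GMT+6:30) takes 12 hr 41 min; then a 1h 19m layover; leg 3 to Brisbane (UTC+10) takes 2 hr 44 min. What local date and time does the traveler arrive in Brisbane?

16:01 on Apr 11

Convert departure to UTC: 03:32 − 8:45 = 18:47 UTC on Apr 9.
Add 14 hours 35 minutes leg 1 → 09:22 UTC (Apr 10).
Add 3 hours and 55 minutes layover in Varnholm → 13:17 UTC.
Add 12 hours and 41 minutes leg 2 → 01:58 UTC (Apr 11).
Add 1 hour and 19 minutes layover in Yangon → 03:17 UTC.
Add 2 hours 44 minutes leg 3 → 06:01 UTC.
Brisbane is UTC+10:00, so local arrival = 06:01 + 10:00 = 16:01 on Apr 11.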